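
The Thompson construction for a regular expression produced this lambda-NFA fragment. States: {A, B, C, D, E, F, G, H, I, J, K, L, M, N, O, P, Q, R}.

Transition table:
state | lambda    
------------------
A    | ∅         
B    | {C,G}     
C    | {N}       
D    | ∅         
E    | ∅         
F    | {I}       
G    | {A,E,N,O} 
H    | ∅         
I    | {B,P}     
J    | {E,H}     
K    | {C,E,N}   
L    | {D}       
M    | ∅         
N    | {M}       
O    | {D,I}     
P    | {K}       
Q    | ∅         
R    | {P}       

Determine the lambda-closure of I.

Start with {I}.
From I via lambda: add B, P.
From B via lambda: add C, G.
From P via lambda: add K.
From C via lambda: add N.
From G via lambda: add A, E, O.
From N via lambda: add M.
From O via lambda: add D.
No new states can be added; the closed set is {A, B, C, D, E, G, I, K, M, N, O, P}.

{A, B, C, D, E, G, I, K, M, N, O, P}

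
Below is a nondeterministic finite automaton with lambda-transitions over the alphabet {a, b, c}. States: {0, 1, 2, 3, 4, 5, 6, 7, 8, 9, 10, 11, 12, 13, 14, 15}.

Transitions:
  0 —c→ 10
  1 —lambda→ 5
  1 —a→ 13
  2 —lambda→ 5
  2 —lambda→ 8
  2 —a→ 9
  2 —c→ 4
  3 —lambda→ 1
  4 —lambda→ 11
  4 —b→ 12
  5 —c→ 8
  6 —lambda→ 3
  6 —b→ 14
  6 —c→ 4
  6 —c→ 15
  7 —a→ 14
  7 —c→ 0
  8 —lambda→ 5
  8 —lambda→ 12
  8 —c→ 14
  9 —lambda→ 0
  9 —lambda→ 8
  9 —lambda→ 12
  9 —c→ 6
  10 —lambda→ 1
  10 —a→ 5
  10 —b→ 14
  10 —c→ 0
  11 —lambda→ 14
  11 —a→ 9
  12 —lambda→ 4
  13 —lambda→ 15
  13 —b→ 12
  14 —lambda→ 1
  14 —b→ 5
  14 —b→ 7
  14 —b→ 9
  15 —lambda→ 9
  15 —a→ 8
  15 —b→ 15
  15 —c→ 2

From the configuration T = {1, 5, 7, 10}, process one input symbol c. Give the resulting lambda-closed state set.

5 on c → {8}.
7 on c → {0}.
10 on c → {0}.
No c-transition from 1.
Union after reading c: {0, 8}.
Now take the lambda-closure:
From 8 via lambda: add 5, 12.
From 12 via lambda: add 4.
From 4 via lambda: add 11.
From 11 via lambda: add 14.
From 14 via lambda: add 1.
No new states can be added; the closed set is {0, 1, 4, 5, 8, 11, 12, 14}.

{0, 1, 4, 5, 8, 11, 12, 14}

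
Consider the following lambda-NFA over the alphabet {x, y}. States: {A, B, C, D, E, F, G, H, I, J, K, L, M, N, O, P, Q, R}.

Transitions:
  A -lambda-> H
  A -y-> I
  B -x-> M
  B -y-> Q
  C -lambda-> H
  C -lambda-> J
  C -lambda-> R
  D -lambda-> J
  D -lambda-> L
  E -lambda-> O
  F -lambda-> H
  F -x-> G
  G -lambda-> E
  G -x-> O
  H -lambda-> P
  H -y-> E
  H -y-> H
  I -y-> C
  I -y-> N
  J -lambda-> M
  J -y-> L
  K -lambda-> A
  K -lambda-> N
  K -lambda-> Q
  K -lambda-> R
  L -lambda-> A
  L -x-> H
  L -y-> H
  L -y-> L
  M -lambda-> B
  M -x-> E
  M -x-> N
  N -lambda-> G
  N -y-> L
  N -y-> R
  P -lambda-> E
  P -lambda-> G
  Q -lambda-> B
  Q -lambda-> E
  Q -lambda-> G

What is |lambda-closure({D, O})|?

Start with {D, O}.
From D via lambda: add J, L.
From J via lambda: add M.
From L via lambda: add A.
From A via lambda: add H.
From M via lambda: add B.
From H via lambda: add P.
From P via lambda: add E, G.
lambda-closure = {A, B, D, E, G, H, J, L, M, O, P}, which has 11 states.

11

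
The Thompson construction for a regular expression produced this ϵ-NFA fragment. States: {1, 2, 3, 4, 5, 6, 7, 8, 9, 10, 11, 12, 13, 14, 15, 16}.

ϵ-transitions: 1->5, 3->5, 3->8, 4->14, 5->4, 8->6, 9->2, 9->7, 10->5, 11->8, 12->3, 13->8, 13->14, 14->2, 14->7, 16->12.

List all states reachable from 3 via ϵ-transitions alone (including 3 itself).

Start with {3}.
From 3 via ϵ: add 5, 8.
From 5 via ϵ: add 4.
From 8 via ϵ: add 6.
From 4 via ϵ: add 14.
From 14 via ϵ: add 2, 7.
No new states can be added; the closed set is {2, 3, 4, 5, 6, 7, 8, 14}.

{2, 3, 4, 5, 6, 7, 8, 14}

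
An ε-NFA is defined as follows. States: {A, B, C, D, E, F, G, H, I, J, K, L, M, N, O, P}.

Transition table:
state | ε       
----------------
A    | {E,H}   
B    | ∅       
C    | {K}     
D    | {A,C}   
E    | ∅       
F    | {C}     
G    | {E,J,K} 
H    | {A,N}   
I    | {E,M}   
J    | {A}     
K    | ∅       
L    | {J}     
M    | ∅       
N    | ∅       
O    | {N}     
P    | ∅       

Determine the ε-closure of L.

Start with {L}.
From L via ε: add J.
From J via ε: add A.
From A via ε: add E, H.
From H via ε: add N.
No new states can be added; the closed set is {A, E, H, J, L, N}.

{A, E, H, J, L, N}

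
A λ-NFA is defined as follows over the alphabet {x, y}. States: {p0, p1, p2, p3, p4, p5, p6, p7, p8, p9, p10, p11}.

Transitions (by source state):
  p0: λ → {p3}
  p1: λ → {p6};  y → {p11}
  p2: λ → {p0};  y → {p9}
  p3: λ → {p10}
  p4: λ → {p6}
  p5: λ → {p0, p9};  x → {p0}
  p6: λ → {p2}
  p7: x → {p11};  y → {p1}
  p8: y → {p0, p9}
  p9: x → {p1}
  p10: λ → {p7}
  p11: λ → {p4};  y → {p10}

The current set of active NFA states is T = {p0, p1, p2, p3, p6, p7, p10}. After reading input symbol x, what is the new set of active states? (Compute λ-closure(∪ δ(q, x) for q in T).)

p7 on x → {p11}.
No x-transition from p0, p1, p2, p3, p6, p10.
Union after reading x: {p11}.
Now take the λ-closure:
From p11 via λ: add p4.
From p4 via λ: add p6.
From p6 via λ: add p2.
From p2 via λ: add p0.
From p0 via λ: add p3.
From p3 via λ: add p10.
From p10 via λ: add p7.
No new states can be added; the closed set is {p0, p2, p3, p4, p6, p7, p10, p11}.

{p0, p2, p3, p4, p6, p7, p10, p11}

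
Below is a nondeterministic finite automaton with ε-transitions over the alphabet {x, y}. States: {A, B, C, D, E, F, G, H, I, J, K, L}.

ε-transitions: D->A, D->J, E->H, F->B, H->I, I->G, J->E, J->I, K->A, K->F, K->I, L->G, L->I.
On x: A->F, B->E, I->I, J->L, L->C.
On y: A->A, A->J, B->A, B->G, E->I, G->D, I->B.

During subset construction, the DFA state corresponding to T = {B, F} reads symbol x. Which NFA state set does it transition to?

B on x → {E}.
No x-transition from F.
Union after reading x: {E}.
Now take the ε-closure:
From E via ε: add H.
From H via ε: add I.
From I via ε: add G.
No new states can be added; the closed set is {E, G, H, I}.

{E, G, H, I}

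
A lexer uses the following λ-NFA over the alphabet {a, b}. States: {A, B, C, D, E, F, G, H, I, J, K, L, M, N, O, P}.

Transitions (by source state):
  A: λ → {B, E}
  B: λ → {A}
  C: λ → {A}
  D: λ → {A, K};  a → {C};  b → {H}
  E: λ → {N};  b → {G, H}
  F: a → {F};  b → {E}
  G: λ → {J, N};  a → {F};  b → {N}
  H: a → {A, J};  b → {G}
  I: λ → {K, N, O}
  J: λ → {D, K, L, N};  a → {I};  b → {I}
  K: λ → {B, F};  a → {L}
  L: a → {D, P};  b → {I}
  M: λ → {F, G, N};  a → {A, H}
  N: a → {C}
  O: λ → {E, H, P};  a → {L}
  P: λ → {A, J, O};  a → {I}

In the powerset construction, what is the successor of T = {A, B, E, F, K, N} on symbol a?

{A, B, C, E, F, L, N}

F on a → {F}.
K on a → {L}.
N on a → {C}.
No a-transition from A, B, E.
Union after reading a: {C, F, L}.
Now take the λ-closure:
From C via λ: add A.
From A via λ: add B, E.
From E via λ: add N.
No new states can be added; the closed set is {A, B, C, E, F, L, N}.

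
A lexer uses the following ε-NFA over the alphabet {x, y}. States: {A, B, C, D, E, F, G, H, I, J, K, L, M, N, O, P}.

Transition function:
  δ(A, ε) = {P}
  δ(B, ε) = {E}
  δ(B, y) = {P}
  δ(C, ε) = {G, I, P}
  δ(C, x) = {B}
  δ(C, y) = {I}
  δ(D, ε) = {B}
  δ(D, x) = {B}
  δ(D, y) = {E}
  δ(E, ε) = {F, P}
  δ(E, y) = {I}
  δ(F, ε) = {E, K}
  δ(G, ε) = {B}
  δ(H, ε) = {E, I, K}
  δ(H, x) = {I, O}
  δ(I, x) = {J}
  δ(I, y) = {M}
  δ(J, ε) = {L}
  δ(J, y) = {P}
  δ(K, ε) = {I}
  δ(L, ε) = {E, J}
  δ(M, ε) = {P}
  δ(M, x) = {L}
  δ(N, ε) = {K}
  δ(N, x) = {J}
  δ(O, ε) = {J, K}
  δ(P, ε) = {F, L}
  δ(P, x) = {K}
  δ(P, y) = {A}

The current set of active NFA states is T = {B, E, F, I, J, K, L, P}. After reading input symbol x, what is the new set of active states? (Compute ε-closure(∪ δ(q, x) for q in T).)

I on x → {J}.
P on x → {K}.
No x-transition from B, E, F, J, K, L.
Union after reading x: {J, K}.
Now take the ε-closure:
From J via ε: add L.
From K via ε: add I.
From L via ε: add E.
From E via ε: add F, P.
No new states can be added; the closed set is {E, F, I, J, K, L, P}.

{E, F, I, J, K, L, P}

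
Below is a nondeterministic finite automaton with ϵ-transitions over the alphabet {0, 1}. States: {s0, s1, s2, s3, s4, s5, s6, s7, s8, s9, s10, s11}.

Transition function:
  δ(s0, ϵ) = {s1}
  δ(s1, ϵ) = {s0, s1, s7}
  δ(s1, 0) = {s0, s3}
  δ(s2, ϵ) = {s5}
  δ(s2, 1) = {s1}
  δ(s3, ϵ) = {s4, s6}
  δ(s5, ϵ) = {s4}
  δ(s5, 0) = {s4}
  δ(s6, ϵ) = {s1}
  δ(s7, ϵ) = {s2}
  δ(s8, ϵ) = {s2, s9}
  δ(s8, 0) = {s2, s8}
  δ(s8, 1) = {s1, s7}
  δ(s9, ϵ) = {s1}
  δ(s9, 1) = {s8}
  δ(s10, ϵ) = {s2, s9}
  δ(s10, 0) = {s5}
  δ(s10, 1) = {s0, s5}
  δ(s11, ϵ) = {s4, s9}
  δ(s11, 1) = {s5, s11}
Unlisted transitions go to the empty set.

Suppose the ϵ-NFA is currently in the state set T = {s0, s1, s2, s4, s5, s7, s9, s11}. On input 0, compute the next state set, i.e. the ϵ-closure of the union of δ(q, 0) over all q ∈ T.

s1 on 0 → {s0, s3}.
s5 on 0 → {s4}.
No 0-transition from s0, s2, s4, s7, s9, s11.
Union after reading 0: {s0, s3, s4}.
Now take the ϵ-closure:
From s0 via ϵ: add s1.
From s3 via ϵ: add s6.
From s1 via ϵ: add s7.
From s7 via ϵ: add s2.
From s2 via ϵ: add s5.
No new states can be added; the closed set is {s0, s1, s2, s3, s4, s5, s6, s7}.

{s0, s1, s2, s3, s4, s5, s6, s7}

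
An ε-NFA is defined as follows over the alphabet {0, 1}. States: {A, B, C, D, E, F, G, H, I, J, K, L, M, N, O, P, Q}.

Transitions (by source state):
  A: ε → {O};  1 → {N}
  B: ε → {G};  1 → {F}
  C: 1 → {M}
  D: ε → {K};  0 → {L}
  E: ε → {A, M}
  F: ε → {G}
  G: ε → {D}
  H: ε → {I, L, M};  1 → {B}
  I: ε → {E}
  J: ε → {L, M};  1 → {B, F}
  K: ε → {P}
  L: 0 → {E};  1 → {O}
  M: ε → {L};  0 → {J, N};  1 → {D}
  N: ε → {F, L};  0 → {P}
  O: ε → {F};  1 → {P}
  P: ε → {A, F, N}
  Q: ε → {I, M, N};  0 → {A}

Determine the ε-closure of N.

{A, D, F, G, K, L, N, O, P}

Start with {N}.
From N via ε: add F, L.
From F via ε: add G.
From G via ε: add D.
From D via ε: add K.
From K via ε: add P.
From P via ε: add A.
From A via ε: add O.
No new states can be added; the closed set is {A, D, F, G, K, L, N, O, P}.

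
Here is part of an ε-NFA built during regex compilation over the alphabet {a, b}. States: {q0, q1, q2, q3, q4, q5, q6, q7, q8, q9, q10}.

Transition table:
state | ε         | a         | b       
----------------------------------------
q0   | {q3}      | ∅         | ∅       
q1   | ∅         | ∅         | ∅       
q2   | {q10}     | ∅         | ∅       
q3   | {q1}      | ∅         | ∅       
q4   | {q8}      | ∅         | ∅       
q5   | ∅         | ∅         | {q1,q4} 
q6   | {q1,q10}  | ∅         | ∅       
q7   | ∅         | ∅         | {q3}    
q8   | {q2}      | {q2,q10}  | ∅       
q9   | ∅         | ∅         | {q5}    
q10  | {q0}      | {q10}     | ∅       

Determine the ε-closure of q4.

{q0, q1, q2, q3, q4, q8, q10}

Start with {q4}.
From q4 via ε: add q8.
From q8 via ε: add q2.
From q2 via ε: add q10.
From q10 via ε: add q0.
From q0 via ε: add q3.
From q3 via ε: add q1.
No new states can be added; the closed set is {q0, q1, q2, q3, q4, q8, q10}.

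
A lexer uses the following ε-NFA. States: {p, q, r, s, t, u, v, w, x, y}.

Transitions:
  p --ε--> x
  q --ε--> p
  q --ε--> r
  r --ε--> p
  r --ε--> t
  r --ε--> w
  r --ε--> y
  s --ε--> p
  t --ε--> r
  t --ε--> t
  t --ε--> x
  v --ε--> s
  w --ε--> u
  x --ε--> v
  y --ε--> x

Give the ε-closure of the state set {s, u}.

{p, s, u, v, x}

Start with {s, u}.
From s via ε: add p.
From p via ε: add x.
From x via ε: add v.
No new states can be added; the closed set is {p, s, u, v, x}.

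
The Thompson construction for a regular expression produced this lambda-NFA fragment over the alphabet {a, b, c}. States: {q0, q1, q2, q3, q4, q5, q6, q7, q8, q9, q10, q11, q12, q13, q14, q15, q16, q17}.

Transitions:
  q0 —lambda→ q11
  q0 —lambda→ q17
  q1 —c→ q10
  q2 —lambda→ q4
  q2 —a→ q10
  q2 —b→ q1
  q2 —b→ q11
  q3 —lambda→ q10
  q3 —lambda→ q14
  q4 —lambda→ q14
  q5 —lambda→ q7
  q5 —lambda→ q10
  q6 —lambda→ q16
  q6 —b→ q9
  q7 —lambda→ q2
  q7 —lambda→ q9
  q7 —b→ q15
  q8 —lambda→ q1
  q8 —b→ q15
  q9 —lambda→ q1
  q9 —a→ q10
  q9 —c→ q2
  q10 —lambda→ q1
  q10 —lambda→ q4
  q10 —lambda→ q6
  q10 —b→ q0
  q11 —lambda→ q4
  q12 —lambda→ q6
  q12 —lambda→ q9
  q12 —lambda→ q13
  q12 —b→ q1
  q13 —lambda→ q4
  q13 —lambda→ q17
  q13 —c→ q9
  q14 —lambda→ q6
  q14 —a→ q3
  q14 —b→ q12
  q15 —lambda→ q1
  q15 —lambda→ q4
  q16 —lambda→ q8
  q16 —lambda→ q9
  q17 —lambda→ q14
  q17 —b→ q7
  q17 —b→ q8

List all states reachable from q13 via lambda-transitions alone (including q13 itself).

Start with {q13}.
From q13 via lambda: add q4, q17.
From q4 via lambda: add q14.
From q14 via lambda: add q6.
From q6 via lambda: add q16.
From q16 via lambda: add q8, q9.
From q8 via lambda: add q1.
No new states can be added; the closed set is {q1, q4, q6, q8, q9, q13, q14, q16, q17}.

{q1, q4, q6, q8, q9, q13, q14, q16, q17}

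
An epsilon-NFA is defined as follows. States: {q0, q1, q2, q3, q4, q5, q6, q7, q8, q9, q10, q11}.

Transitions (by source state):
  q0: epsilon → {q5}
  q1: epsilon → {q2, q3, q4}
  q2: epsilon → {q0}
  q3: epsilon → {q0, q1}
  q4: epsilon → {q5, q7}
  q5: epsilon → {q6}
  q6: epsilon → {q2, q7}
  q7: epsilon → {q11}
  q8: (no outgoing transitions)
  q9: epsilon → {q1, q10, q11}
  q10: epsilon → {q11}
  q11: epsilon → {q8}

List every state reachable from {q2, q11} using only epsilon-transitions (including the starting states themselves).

{q0, q2, q5, q6, q7, q8, q11}

Start with {q2, q11}.
From q2 via epsilon: add q0.
From q11 via epsilon: add q8.
From q0 via epsilon: add q5.
From q5 via epsilon: add q6.
From q6 via epsilon: add q7.
No new states can be added; the closed set is {q0, q2, q5, q6, q7, q8, q11}.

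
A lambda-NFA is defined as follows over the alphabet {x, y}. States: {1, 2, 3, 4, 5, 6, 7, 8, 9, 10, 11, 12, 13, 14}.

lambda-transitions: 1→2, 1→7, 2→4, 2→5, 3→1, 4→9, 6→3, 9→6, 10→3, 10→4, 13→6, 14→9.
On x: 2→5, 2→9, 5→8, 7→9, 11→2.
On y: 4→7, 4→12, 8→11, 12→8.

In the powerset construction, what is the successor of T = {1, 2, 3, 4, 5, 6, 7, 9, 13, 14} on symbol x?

{1, 2, 3, 4, 5, 6, 7, 8, 9}

2 on x → {5, 9}.
5 on x → {8}.
7 on x → {9}.
No x-transition from 1, 3, 4, 6, 9, 13, 14.
Union after reading x: {5, 8, 9}.
Now take the lambda-closure:
From 9 via lambda: add 6.
From 6 via lambda: add 3.
From 3 via lambda: add 1.
From 1 via lambda: add 2, 7.
From 2 via lambda: add 4.
No new states can be added; the closed set is {1, 2, 3, 4, 5, 6, 7, 8, 9}.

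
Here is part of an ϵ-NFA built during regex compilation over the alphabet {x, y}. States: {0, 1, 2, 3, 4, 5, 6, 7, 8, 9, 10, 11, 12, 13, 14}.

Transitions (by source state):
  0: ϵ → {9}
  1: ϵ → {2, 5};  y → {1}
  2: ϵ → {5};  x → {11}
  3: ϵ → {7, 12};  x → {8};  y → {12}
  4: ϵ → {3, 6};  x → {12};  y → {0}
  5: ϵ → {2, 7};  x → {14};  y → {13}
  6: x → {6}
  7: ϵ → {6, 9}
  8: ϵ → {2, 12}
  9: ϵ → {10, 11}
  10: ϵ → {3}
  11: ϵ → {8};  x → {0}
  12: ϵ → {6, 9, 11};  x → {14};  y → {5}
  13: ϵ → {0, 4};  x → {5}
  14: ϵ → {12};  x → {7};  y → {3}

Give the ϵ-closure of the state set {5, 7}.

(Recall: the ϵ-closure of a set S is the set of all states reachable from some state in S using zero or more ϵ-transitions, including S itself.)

{2, 3, 5, 6, 7, 8, 9, 10, 11, 12}

Start with {5, 7}.
From 5 via ϵ: add 2.
From 7 via ϵ: add 6, 9.
From 9 via ϵ: add 10, 11.
From 10 via ϵ: add 3.
From 11 via ϵ: add 8.
From 3 via ϵ: add 12.
No new states can be added; the closed set is {2, 3, 5, 6, 7, 8, 9, 10, 11, 12}.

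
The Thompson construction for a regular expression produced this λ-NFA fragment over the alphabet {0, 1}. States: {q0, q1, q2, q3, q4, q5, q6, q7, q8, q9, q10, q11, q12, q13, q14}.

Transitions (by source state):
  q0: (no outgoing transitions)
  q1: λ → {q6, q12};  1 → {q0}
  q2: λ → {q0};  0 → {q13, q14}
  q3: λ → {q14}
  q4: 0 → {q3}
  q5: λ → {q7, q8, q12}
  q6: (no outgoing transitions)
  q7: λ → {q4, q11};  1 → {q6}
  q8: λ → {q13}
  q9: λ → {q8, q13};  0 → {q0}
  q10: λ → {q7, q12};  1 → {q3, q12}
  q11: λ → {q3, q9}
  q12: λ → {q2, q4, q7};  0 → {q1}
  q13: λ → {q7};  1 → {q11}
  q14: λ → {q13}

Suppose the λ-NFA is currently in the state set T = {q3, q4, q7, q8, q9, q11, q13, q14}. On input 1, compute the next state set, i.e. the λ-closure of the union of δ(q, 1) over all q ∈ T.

q7 on 1 → {q6}.
q13 on 1 → {q11}.
No 1-transition from q3, q4, q8, q9, q11, q14.
Union after reading 1: {q6, q11}.
Now take the λ-closure:
From q11 via λ: add q3, q9.
From q3 via λ: add q14.
From q9 via λ: add q8, q13.
From q13 via λ: add q7.
From q7 via λ: add q4.
No new states can be added; the closed set is {q3, q4, q6, q7, q8, q9, q11, q13, q14}.

{q3, q4, q6, q7, q8, q9, q11, q13, q14}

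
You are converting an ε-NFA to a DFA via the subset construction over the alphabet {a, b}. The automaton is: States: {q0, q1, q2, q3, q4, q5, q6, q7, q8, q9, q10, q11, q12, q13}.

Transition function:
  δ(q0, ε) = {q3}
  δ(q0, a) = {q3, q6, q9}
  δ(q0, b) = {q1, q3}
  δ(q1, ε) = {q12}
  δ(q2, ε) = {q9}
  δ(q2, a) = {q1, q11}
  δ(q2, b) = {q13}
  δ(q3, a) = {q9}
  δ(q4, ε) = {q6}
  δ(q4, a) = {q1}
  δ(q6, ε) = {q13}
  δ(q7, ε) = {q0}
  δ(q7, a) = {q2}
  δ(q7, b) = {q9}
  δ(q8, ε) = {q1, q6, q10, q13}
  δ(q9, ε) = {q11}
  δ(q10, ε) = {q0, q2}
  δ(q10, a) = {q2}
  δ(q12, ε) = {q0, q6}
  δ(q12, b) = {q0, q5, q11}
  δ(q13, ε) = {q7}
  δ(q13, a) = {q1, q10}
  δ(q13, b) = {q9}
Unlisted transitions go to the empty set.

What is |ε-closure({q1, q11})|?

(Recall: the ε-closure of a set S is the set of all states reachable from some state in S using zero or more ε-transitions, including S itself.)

8

Start with {q1, q11}.
From q1 via ε: add q12.
From q12 via ε: add q0, q6.
From q0 via ε: add q3.
From q6 via ε: add q13.
From q13 via ε: add q7.
ε-closure = {q0, q1, q3, q6, q7, q11, q12, q13}, which has 8 states.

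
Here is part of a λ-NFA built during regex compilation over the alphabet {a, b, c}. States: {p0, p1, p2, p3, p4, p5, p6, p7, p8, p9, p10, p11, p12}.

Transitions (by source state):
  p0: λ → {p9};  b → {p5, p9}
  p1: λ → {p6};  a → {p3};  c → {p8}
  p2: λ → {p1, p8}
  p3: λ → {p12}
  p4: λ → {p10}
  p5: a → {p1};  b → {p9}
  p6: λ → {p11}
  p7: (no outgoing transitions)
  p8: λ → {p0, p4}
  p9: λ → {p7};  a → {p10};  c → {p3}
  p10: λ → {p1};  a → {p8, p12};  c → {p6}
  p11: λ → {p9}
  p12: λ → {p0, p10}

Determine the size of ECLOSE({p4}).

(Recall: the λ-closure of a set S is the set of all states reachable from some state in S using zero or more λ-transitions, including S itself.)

7

Start with {p4}.
From p4 via λ: add p10.
From p10 via λ: add p1.
From p1 via λ: add p6.
From p6 via λ: add p11.
From p11 via λ: add p9.
From p9 via λ: add p7.
λ-closure = {p1, p4, p6, p7, p9, p10, p11}, which has 7 states.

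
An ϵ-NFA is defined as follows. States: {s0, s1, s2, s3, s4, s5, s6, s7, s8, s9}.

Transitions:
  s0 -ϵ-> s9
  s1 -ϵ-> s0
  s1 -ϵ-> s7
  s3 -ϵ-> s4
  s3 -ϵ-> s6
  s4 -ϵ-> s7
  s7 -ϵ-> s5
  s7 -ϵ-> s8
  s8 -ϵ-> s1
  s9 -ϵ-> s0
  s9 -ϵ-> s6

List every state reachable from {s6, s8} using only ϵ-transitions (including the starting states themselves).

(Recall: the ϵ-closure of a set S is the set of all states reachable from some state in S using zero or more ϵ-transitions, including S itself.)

{s0, s1, s5, s6, s7, s8, s9}

Start with {s6, s8}.
From s8 via ϵ: add s1.
From s1 via ϵ: add s0, s7.
From s0 via ϵ: add s9.
From s7 via ϵ: add s5.
No new states can be added; the closed set is {s0, s1, s5, s6, s7, s8, s9}.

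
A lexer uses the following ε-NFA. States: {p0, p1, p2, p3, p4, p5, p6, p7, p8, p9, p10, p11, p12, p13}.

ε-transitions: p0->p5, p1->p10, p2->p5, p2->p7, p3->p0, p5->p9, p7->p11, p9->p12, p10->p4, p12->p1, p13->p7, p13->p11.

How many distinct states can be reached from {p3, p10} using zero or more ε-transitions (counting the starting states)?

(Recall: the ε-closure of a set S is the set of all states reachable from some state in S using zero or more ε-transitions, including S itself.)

8

Start with {p3, p10}.
From p3 via ε: add p0.
From p10 via ε: add p4.
From p0 via ε: add p5.
From p5 via ε: add p9.
From p9 via ε: add p12.
From p12 via ε: add p1.
ε-closure = {p0, p1, p3, p4, p5, p9, p10, p12}, which has 8 states.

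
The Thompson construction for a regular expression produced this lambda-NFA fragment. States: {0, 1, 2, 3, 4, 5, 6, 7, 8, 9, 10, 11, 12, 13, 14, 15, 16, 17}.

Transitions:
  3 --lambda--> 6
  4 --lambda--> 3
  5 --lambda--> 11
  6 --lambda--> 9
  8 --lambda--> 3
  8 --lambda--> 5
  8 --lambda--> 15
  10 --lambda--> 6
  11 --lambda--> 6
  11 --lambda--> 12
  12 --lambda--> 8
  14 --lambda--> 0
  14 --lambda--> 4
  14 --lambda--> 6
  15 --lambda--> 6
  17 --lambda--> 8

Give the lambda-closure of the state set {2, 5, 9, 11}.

Start with {2, 5, 9, 11}.
From 11 via lambda: add 6, 12.
From 12 via lambda: add 8.
From 8 via lambda: add 3, 15.
No new states can be added; the closed set is {2, 3, 5, 6, 8, 9, 11, 12, 15}.

{2, 3, 5, 6, 8, 9, 11, 12, 15}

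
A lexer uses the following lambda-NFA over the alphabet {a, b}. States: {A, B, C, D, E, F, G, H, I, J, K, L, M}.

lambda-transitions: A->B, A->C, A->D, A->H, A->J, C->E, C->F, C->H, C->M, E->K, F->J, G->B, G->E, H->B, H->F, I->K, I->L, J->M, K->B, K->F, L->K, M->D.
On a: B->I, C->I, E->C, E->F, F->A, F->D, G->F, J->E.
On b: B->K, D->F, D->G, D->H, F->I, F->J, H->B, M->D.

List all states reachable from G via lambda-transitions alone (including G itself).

Start with {G}.
From G via lambda: add B, E.
From E via lambda: add K.
From K via lambda: add F.
From F via lambda: add J.
From J via lambda: add M.
From M via lambda: add D.
No new states can be added; the closed set is {B, D, E, F, G, J, K, M}.

{B, D, E, F, G, J, K, M}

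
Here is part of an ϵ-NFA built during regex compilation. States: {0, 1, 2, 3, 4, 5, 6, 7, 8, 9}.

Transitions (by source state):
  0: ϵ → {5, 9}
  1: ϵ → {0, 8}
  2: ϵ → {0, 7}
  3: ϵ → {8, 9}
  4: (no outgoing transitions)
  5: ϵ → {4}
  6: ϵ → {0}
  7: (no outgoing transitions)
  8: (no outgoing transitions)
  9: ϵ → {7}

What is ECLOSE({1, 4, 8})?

Start with {1, 4, 8}.
From 1 via ϵ: add 0.
From 0 via ϵ: add 5, 9.
From 9 via ϵ: add 7.
No new states can be added; the closed set is {0, 1, 4, 5, 7, 8, 9}.

{0, 1, 4, 5, 7, 8, 9}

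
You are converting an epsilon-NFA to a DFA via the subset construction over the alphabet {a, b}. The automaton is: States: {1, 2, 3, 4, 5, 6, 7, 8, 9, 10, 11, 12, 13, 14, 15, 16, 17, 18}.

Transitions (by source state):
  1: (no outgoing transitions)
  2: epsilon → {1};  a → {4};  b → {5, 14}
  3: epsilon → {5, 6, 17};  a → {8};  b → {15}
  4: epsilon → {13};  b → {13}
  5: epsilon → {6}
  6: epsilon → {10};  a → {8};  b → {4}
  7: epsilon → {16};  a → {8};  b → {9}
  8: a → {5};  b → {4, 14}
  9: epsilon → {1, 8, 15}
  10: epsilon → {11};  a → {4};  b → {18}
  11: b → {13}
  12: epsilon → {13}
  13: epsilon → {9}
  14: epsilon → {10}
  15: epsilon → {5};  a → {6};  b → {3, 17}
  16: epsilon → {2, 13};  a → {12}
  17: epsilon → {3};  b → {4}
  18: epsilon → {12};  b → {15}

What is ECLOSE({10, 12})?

Start with {10, 12}.
From 10 via epsilon: add 11.
From 12 via epsilon: add 13.
From 13 via epsilon: add 9.
From 9 via epsilon: add 1, 8, 15.
From 15 via epsilon: add 5.
From 5 via epsilon: add 6.
No new states can be added; the closed set is {1, 5, 6, 8, 9, 10, 11, 12, 13, 15}.

{1, 5, 6, 8, 9, 10, 11, 12, 13, 15}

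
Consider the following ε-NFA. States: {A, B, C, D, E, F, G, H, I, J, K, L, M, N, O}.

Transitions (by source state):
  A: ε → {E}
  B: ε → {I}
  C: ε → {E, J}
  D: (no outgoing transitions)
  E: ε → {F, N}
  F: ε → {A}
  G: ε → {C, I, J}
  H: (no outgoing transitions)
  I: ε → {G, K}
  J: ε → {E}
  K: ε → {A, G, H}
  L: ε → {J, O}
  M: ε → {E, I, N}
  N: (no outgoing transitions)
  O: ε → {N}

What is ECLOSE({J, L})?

Start with {J, L}.
From J via ε: add E.
From L via ε: add O.
From E via ε: add F, N.
From F via ε: add A.
No new states can be added; the closed set is {A, E, F, J, L, N, O}.

{A, E, F, J, L, N, O}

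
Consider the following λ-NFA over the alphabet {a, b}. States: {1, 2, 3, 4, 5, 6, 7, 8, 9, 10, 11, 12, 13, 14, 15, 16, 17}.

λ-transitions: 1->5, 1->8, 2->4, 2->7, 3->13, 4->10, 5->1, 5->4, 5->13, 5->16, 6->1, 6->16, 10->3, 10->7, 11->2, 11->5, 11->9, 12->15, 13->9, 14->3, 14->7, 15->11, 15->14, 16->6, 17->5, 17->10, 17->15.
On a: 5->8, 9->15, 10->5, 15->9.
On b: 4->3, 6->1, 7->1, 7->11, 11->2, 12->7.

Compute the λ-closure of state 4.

{3, 4, 7, 9, 10, 13}

Start with {4}.
From 4 via λ: add 10.
From 10 via λ: add 3, 7.
From 3 via λ: add 13.
From 13 via λ: add 9.
No new states can be added; the closed set is {3, 4, 7, 9, 10, 13}.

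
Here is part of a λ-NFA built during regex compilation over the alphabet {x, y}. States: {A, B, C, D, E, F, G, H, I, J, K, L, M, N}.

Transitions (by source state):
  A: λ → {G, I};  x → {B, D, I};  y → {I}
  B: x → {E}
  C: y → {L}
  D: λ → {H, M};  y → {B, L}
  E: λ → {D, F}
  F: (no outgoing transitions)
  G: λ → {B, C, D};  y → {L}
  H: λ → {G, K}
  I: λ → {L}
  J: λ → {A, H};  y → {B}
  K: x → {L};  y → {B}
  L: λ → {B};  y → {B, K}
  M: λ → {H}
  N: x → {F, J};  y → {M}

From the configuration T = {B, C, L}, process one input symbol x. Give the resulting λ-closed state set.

B on x → {E}.
No x-transition from C, L.
Union after reading x: {E}.
Now take the λ-closure:
From E via λ: add D, F.
From D via λ: add H, M.
From H via λ: add G, K.
From G via λ: add B, C.
No new states can be added; the closed set is {B, C, D, E, F, G, H, K, M}.

{B, C, D, E, F, G, H, K, M}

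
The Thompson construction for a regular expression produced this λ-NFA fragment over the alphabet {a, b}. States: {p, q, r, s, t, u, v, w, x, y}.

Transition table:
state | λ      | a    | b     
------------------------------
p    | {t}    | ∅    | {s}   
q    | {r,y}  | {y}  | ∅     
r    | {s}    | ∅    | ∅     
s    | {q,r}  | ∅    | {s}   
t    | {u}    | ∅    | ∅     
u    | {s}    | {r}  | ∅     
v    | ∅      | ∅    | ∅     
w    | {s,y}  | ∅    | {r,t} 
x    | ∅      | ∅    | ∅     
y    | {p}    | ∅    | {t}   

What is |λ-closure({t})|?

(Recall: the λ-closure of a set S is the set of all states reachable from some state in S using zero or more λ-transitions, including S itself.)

Start with {t}.
From t via λ: add u.
From u via λ: add s.
From s via λ: add q, r.
From q via λ: add y.
From y via λ: add p.
λ-closure = {p, q, r, s, t, u, y}, which has 7 states.

7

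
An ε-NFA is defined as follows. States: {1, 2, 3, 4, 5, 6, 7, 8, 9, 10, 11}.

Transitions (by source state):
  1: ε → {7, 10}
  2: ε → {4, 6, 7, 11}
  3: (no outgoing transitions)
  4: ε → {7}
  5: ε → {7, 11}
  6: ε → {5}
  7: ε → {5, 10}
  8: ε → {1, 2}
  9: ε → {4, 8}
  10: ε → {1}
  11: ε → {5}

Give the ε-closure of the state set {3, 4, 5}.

Start with {3, 4, 5}.
From 4 via ε: add 7.
From 5 via ε: add 11.
From 7 via ε: add 10.
From 10 via ε: add 1.
No new states can be added; the closed set is {1, 3, 4, 5, 7, 10, 11}.

{1, 3, 4, 5, 7, 10, 11}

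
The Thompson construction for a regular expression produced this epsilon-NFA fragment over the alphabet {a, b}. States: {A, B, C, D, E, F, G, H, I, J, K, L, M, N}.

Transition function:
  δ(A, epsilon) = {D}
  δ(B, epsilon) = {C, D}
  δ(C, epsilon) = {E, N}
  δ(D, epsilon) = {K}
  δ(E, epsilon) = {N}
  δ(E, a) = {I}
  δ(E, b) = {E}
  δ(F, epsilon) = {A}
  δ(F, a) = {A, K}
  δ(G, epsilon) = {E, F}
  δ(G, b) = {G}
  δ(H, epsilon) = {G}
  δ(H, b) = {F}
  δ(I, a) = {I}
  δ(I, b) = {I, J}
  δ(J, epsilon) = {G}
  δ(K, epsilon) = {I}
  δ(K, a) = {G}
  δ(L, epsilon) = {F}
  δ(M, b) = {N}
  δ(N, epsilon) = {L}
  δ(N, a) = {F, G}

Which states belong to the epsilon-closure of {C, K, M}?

Start with {C, K, M}.
From C via epsilon: add E, N.
From K via epsilon: add I.
From N via epsilon: add L.
From L via epsilon: add F.
From F via epsilon: add A.
From A via epsilon: add D.
No new states can be added; the closed set is {A, C, D, E, F, I, K, L, M, N}.

{A, C, D, E, F, I, K, L, M, N}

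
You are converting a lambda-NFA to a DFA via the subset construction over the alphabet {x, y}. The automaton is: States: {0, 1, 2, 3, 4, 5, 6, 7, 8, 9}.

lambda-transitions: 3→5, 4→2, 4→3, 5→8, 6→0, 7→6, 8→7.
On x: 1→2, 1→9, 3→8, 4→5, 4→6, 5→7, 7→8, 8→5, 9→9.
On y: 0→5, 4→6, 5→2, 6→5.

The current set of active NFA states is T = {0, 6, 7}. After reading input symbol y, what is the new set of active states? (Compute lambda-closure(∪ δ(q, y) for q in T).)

{0, 5, 6, 7, 8}

0 on y → {5}.
6 on y → {5}.
No y-transition from 7.
Union after reading y: {5}.
Now take the lambda-closure:
From 5 via lambda: add 8.
From 8 via lambda: add 7.
From 7 via lambda: add 6.
From 6 via lambda: add 0.
No new states can be added; the closed set is {0, 5, 6, 7, 8}.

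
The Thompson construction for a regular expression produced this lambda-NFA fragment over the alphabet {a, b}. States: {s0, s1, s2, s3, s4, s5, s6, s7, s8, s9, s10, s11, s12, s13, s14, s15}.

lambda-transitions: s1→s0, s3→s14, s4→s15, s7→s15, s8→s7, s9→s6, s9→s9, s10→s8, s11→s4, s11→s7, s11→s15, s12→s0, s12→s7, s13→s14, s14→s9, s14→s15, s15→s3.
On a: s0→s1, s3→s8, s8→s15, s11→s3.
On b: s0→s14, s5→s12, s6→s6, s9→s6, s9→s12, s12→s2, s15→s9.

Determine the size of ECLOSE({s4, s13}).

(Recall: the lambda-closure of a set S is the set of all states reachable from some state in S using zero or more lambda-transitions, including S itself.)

7

Start with {s4, s13}.
From s4 via lambda: add s15.
From s13 via lambda: add s14.
From s14 via lambda: add s9.
From s15 via lambda: add s3.
From s9 via lambda: add s6.
lambda-closure = {s3, s4, s6, s9, s13, s14, s15}, which has 7 states.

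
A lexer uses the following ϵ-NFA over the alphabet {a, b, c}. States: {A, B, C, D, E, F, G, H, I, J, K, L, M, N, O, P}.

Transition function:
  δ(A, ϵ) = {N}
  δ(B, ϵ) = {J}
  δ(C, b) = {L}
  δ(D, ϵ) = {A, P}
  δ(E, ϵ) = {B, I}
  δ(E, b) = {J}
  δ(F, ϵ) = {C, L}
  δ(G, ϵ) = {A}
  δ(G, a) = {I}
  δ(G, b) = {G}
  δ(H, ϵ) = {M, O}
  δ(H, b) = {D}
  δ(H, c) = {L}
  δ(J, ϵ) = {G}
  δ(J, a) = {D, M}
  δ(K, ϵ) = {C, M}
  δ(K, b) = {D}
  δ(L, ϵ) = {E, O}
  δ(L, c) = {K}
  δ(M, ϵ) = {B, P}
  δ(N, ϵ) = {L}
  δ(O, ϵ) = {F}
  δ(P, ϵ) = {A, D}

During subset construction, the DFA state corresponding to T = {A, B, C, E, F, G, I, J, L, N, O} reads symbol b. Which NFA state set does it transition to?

C on b → {L}.
E on b → {J}.
G on b → {G}.
No b-transition from A, B, F, I, J, L, N, O.
Union after reading b: {G, J, L}.
Now take the ϵ-closure:
From G via ϵ: add A.
From L via ϵ: add E, O.
From A via ϵ: add N.
From E via ϵ: add B, I.
From O via ϵ: add F.
From F via ϵ: add C.
No new states can be added; the closed set is {A, B, C, E, F, G, I, J, L, N, O}.

{A, B, C, E, F, G, I, J, L, N, O}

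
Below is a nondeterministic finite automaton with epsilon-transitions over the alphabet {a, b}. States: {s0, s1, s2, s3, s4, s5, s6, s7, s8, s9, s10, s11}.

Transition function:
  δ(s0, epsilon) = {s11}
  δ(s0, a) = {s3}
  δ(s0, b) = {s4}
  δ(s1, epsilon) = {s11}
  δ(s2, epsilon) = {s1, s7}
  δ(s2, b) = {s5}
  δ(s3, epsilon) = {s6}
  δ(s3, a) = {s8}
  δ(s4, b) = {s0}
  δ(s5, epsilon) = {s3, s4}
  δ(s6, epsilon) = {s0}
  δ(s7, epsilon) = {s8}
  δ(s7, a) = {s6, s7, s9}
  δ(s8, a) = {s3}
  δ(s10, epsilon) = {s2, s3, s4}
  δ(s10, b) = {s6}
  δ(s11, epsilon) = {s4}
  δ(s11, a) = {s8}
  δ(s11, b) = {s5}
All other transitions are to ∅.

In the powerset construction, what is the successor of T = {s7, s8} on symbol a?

{s0, s3, s4, s6, s7, s8, s9, s11}

s7 on a → {s6, s7, s9}.
s8 on a → {s3}.
Union after reading a: {s3, s6, s7, s9}.
Now take the epsilon-closure:
From s6 via epsilon: add s0.
From s7 via epsilon: add s8.
From s0 via epsilon: add s11.
From s11 via epsilon: add s4.
No new states can be added; the closed set is {s0, s3, s4, s6, s7, s8, s9, s11}.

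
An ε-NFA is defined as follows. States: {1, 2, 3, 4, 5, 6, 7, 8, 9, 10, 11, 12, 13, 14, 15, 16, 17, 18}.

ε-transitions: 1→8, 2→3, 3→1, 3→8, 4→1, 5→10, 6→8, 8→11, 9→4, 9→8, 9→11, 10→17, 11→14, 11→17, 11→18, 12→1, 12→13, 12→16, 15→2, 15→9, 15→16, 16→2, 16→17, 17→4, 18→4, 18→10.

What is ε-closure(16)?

Start with {16}.
From 16 via ε: add 2, 17.
From 2 via ε: add 3.
From 17 via ε: add 4.
From 3 via ε: add 1, 8.
From 8 via ε: add 11.
From 11 via ε: add 14, 18.
From 18 via ε: add 10.
No new states can be added; the closed set is {1, 2, 3, 4, 8, 10, 11, 14, 16, 17, 18}.

{1, 2, 3, 4, 8, 10, 11, 14, 16, 17, 18}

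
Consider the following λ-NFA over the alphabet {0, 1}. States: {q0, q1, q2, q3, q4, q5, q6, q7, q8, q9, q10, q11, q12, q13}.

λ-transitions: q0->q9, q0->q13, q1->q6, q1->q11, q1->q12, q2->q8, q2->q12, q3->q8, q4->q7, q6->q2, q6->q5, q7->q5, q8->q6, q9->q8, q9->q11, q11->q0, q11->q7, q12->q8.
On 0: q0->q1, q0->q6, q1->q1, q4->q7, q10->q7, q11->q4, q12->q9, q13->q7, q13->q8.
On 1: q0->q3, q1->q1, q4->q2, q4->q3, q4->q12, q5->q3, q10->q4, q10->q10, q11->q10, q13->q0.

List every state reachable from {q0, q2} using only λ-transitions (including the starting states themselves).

{q0, q2, q5, q6, q7, q8, q9, q11, q12, q13}

Start with {q0, q2}.
From q0 via λ: add q9, q13.
From q2 via λ: add q8, q12.
From q8 via λ: add q6.
From q9 via λ: add q11.
From q6 via λ: add q5.
From q11 via λ: add q7.
No new states can be added; the closed set is {q0, q2, q5, q6, q7, q8, q9, q11, q12, q13}.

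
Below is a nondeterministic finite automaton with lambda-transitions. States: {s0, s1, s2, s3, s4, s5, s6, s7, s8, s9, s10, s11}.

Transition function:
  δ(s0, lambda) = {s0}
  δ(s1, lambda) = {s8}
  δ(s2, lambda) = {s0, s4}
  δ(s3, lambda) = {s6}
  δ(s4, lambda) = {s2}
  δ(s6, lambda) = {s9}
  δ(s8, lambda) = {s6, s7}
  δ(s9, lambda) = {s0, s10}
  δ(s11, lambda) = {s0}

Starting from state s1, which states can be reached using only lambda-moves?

Start with {s1}.
From s1 via lambda: add s8.
From s8 via lambda: add s6, s7.
From s6 via lambda: add s9.
From s9 via lambda: add s0, s10.
No new states can be added; the closed set is {s0, s1, s6, s7, s8, s9, s10}.

{s0, s1, s6, s7, s8, s9, s10}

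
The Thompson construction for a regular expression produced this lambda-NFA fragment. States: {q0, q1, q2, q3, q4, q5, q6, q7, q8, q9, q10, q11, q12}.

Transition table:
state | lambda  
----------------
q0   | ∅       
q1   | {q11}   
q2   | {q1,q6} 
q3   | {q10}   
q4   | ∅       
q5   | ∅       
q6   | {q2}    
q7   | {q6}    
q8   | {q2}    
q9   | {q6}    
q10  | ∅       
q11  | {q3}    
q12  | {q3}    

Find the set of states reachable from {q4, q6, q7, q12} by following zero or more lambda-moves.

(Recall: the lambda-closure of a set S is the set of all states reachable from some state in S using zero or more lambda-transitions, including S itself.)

Start with {q4, q6, q7, q12}.
From q6 via lambda: add q2.
From q12 via lambda: add q3.
From q2 via lambda: add q1.
From q3 via lambda: add q10.
From q1 via lambda: add q11.
No new states can be added; the closed set is {q1, q2, q3, q4, q6, q7, q10, q11, q12}.

{q1, q2, q3, q4, q6, q7, q10, q11, q12}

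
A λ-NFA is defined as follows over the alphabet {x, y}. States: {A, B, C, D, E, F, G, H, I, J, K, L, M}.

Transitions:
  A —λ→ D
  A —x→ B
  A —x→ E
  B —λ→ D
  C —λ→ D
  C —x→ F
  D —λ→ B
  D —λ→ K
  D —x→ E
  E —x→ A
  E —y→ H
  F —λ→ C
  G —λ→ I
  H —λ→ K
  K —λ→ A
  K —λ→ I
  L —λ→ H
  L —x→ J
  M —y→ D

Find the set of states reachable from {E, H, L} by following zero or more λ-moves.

{A, B, D, E, H, I, K, L}

Start with {E, H, L}.
From H via λ: add K.
From K via λ: add A, I.
From A via λ: add D.
From D via λ: add B.
No new states can be added; the closed set is {A, B, D, E, H, I, K, L}.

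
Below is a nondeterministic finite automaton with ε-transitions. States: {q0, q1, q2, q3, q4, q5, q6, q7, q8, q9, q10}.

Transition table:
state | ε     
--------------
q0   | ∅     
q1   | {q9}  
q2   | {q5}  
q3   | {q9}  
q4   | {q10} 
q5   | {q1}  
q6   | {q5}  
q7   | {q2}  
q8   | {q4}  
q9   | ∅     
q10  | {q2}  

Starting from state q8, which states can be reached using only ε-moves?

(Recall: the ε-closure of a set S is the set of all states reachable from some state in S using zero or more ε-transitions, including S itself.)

{q1, q2, q4, q5, q8, q9, q10}

Start with {q8}.
From q8 via ε: add q4.
From q4 via ε: add q10.
From q10 via ε: add q2.
From q2 via ε: add q5.
From q5 via ε: add q1.
From q1 via ε: add q9.
No new states can be added; the closed set is {q1, q2, q4, q5, q8, q9, q10}.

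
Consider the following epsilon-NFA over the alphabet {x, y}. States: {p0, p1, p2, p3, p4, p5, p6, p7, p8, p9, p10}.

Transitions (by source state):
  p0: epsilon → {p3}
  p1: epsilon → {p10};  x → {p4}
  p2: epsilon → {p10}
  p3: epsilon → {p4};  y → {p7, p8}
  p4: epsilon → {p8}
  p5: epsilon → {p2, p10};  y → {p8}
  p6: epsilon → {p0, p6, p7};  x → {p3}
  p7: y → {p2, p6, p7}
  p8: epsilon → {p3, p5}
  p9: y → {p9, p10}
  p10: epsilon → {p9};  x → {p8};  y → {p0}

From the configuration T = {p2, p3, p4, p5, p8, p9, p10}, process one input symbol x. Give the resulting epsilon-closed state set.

p10 on x → {p8}.
No x-transition from p2, p3, p4, p5, p8, p9.
Union after reading x: {p8}.
Now take the epsilon-closure:
From p8 via epsilon: add p3, p5.
From p3 via epsilon: add p4.
From p5 via epsilon: add p2, p10.
From p10 via epsilon: add p9.
No new states can be added; the closed set is {p2, p3, p4, p5, p8, p9, p10}.

{p2, p3, p4, p5, p8, p9, p10}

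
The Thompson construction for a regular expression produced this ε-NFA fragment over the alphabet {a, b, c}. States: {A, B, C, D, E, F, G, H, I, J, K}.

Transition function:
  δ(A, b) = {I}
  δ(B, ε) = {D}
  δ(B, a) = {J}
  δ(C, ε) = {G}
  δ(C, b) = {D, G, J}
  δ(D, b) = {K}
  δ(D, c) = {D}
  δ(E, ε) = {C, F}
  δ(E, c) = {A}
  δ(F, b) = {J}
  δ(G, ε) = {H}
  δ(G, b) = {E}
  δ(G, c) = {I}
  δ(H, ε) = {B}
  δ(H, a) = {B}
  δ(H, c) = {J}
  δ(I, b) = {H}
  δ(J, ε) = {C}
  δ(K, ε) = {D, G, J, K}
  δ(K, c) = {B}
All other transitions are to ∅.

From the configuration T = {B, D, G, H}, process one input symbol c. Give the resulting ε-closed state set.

D on c → {D}.
G on c → {I}.
H on c → {J}.
No c-transition from B.
Union after reading c: {D, I, J}.
Now take the ε-closure:
From J via ε: add C.
From C via ε: add G.
From G via ε: add H.
From H via ε: add B.
No new states can be added; the closed set is {B, C, D, G, H, I, J}.

{B, C, D, G, H, I, J}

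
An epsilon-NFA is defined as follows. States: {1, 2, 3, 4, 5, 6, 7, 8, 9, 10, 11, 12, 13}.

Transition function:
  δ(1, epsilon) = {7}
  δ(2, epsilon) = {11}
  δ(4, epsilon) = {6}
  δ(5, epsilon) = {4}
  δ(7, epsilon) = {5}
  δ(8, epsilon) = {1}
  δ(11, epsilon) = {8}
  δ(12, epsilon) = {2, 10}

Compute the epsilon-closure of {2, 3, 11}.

Start with {2, 3, 11}.
From 11 via epsilon: add 8.
From 8 via epsilon: add 1.
From 1 via epsilon: add 7.
From 7 via epsilon: add 5.
From 5 via epsilon: add 4.
From 4 via epsilon: add 6.
No new states can be added; the closed set is {1, 2, 3, 4, 5, 6, 7, 8, 11}.

{1, 2, 3, 4, 5, 6, 7, 8, 11}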